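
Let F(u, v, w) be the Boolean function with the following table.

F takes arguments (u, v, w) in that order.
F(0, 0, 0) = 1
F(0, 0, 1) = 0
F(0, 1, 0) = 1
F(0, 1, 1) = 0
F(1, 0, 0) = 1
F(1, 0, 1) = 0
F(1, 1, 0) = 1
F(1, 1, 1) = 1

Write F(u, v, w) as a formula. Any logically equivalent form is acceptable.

There are just 3 zero rows: (0,0,1), (0,1,1), (1,0,1). Their minterms are ¬u·¬v·w, ¬u·v·w, u·¬v·w; the OR of those covers precisely the 0-outputs, and negating it yields F.

F(u, v, w) = not ((((not u and not v) and w) or ((not u and v) and w)) or ((u and not v) and w))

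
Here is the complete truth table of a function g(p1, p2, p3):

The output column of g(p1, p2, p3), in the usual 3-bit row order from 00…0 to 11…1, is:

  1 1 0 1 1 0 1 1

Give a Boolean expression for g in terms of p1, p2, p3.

g(p1, p2, p3) = not (((not p1 and p2) and not p3) or ((p1 and not p2) and p3))

g is 0 on only 2 rows — (0,1,0), (1,0,1). Writing each as a minterm (¬p1·p2·¬p3, p1·¬p2·p3) and OR-ing them characterizes exactly where g=0, so g is the negation of that disjunction.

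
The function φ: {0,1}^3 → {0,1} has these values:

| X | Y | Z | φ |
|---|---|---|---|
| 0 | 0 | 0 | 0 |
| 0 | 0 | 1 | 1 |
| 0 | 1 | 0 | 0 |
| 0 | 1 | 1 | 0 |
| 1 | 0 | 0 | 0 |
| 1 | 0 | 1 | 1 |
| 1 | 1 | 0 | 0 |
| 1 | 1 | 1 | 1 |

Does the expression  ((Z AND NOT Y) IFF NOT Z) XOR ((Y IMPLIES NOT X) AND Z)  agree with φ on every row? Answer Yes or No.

Yes

Test each input against both φ and the formula:
  X=0, Y=0, Z=0: formula gives 0, φ = 0 ✓
  X=0, Y=0, Z=1: formula gives 1, φ = 1 ✓
  X=0, Y=1, Z=0: formula gives 0, φ = 0 ✓
  X=0, Y=1, Z=1: formula gives 0, φ = 0 ✓
  X=1, Y=0, Z=0: formula gives 0, φ = 0 ✓
  …and likewise for the remaining 3 rows.
All 8 rows match — the expression computes φ exactly.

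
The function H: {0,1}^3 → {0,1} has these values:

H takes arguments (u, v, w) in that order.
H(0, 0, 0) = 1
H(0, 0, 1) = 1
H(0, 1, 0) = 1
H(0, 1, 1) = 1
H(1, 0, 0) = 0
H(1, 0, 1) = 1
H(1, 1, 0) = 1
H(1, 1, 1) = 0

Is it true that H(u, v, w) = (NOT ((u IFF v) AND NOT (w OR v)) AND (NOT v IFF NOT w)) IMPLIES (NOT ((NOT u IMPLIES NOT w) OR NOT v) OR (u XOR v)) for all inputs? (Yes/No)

Test each input against both H and the formula:
  u=0, v=0, w=0: formula gives 1, H = 1 ✓
  u=0, v=0, w=1: formula gives 1, H = 1 ✓
  u=0, v=1, w=0: formula gives 1, H = 1 ✓
  u=0, v=1, w=1: formula gives 1, H = 1 ✓
  u=1, v=0, w=0: formula gives 1, but H = 0 ✗
A single disagreement suffices: at (1,0,0) they differ, so the formula does not compute H.

No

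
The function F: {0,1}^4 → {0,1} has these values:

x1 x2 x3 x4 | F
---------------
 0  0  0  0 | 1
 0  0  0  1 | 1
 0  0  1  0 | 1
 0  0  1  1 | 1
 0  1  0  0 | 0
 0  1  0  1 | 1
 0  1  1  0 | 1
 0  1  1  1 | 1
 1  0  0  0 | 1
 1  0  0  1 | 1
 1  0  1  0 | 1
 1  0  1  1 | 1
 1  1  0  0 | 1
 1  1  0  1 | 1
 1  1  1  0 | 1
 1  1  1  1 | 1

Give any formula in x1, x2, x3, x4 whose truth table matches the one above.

F(x1, x2, x3, x4) = ~(((~x1 & x2) & ~x3) & ~x4)

Only row (0,1,0,0) gives 0. So F is 1 everywhere except there — the complement of the minterm ¬x1·x2·¬x3·¬x4.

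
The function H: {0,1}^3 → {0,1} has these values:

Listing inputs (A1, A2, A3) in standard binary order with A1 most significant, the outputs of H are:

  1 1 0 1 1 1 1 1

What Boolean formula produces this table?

H(A1, A2, A3) = not ((not A1 and A2) and not A3)

H is 0 on exactly one input, (0,1,0), whose minterm is ¬A1·A2·¬A3. So H is the negation of that single conjunction.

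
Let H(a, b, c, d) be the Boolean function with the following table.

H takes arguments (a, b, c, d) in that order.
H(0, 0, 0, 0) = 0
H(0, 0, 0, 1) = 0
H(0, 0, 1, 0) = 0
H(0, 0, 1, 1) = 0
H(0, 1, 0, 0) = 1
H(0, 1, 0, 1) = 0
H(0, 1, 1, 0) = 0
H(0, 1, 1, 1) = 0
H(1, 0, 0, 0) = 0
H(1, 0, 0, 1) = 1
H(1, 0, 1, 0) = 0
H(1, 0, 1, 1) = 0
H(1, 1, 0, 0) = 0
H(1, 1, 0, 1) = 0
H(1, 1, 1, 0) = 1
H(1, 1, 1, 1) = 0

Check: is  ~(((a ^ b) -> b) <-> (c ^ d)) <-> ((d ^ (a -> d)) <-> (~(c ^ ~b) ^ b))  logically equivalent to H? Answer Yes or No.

No

Check the formula against H row by row:
  a=0, b=0, c=0, d=0: formula gives 0, H = 0 ✓
  a=0, b=0, c=0, d=1: formula gives 0, H = 0 ✓
  a=0, b=0, c=1, d=0: formula gives 0, H = 0 ✓
  a=0, b=0, c=1, d=1: formula gives 0, H = 0 ✓
  a=0, b=1, c=0, d=0: formula gives 0, but H = 1 ✗
Since they disagree at (0,1,0,0), the expression is not a correct formula for H.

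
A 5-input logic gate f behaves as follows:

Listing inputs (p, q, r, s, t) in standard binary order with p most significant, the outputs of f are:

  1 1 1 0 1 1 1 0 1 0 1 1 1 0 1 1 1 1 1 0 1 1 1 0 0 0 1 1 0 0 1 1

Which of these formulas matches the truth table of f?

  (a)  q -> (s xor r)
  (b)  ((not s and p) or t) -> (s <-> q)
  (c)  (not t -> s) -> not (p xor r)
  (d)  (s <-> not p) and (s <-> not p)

(a) fails at (0,0,0,1,1): the formula yields 1, f is 0.
(c) fails at (0,0,0,1,1): the formula yields 1, f is 0.
(d) fails at (0,0,0,0,0): the formula yields 0, f is 1.
Only (b) survives; checking it on all 32 rows confirms it matches f.

b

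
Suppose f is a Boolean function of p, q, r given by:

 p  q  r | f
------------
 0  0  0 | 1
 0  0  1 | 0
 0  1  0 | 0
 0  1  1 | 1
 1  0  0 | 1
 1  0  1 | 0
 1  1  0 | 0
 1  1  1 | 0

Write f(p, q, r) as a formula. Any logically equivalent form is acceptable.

f(p, q, r) = (((p' · q') · r') + ((p' · q) · r)) + ((p · q') · r')

The 1-rows are (0,0,0), (0,1,1), (1,0,0). Each contributes one minterm — ¬p·¬q·¬r; ¬p·q·r; p·¬q·¬r — and their disjunction is a sum-of-products form of f.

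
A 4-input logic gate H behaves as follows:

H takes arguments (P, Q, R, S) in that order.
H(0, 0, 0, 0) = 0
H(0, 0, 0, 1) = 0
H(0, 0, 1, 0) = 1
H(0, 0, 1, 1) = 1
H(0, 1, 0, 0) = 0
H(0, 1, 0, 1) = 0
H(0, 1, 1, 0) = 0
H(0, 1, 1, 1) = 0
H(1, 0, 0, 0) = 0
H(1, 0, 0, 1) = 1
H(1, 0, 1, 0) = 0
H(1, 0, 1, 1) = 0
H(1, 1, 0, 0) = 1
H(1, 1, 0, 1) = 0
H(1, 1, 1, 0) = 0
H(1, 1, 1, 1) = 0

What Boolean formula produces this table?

H(P, Q, R, S) = (((((NOT P AND NOT Q) AND R) AND NOT S) OR (((NOT P AND NOT Q) AND R) AND S)) OR (((P AND NOT Q) AND NOT R) AND S)) OR (((P AND Q) AND NOT R) AND NOT S)

The 1-rows are (0,0,1,0), (0,0,1,1), (1,0,0,1), (1,1,0,0). Each contributes one minterm — ¬P·¬Q·R·¬S; ¬P·¬Q·R·S; P·¬Q·¬R·S; P·Q·¬R·¬S — and their disjunction is a sum-of-products form of H.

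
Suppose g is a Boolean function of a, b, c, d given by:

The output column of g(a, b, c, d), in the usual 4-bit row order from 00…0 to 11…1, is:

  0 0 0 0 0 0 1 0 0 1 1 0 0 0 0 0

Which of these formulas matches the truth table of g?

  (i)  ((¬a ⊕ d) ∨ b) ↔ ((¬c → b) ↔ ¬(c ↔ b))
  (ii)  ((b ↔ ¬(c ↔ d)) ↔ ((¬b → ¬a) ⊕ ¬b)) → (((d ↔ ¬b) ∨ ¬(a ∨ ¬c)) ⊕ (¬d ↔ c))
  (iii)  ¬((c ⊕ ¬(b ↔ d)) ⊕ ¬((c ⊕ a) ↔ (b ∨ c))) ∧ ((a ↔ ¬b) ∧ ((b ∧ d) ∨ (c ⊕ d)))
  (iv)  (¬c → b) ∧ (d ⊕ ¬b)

(i): at (0,0,0,0) it gives 1, but g = 0 — eliminated.
(ii): at (0,0,0,0) it gives 1, but g = 0 — eliminated.
(iv): at (0,0,1,0) it gives 1, but g = 0 — eliminated.
(iii) is the remaining candidate, and it agrees with g on all 16 inputs.

iii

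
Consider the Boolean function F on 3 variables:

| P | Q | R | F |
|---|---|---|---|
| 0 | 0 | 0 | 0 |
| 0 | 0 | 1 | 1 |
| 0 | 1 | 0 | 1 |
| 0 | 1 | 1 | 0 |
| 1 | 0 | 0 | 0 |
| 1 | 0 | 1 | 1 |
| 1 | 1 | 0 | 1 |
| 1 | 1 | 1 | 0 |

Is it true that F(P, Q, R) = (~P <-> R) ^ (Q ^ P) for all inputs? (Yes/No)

Check the formula against F row by row:
  P=0, Q=0, R=0: formula gives 0, F = 0 ✓
  P=0, Q=0, R=1: formula gives 1, F = 1 ✓
  P=0, Q=1, R=0: formula gives 1, F = 1 ✓
  P=0, Q=1, R=1: formula gives 0, F = 0 ✓
  P=1, Q=0, R=0: formula gives 0, F = 0 ✓
  …and likewise for the remaining 3 rows.
Every row agrees, so the formula is equivalent.

Yes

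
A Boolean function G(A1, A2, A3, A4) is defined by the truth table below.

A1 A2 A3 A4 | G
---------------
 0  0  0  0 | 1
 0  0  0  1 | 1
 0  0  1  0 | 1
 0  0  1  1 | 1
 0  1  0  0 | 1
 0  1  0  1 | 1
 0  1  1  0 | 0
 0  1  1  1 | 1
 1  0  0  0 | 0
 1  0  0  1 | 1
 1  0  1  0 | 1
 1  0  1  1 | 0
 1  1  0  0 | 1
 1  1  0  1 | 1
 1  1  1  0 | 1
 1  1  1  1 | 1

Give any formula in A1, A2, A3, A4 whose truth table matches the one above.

The 0-rows are (0,1,1,0), (1,0,0,0), (1,0,1,1). Take each as a conjunction (¬A1·A2·A3·¬A4, A1·¬A2·¬A3·¬A4, A1·¬A2·A3·A4), form their disjunction, and complement — that gives a formula that is 1 everywhere G is.

G(A1, A2, A3, A4) = (((((A1' · A2) · A3) · A4') + (((A1 · A2') · A3') · A4')) + (((A1 · A2') · A3) · A4))'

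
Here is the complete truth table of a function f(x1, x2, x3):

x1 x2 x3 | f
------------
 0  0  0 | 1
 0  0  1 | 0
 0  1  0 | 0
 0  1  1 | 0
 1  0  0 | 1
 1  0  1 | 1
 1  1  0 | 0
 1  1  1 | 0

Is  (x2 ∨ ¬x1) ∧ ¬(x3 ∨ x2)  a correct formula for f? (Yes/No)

No

Check the formula against f row by row:
  x1=0, x2=0, x3=0: formula gives 1, f = 1 ✓
  x1=0, x2=0, x3=1: formula gives 0, f = 0 ✓
  x1=0, x2=1, x3=0: formula gives 0, f = 0 ✓
  x1=0, x2=1, x3=1: formula gives 0, f = 0 ✓
  x1=1, x2=0, x3=0: formula gives 0, but f = 1 ✗
Row (1,0,0) is a counterexample, so the formula is not equivalent to f.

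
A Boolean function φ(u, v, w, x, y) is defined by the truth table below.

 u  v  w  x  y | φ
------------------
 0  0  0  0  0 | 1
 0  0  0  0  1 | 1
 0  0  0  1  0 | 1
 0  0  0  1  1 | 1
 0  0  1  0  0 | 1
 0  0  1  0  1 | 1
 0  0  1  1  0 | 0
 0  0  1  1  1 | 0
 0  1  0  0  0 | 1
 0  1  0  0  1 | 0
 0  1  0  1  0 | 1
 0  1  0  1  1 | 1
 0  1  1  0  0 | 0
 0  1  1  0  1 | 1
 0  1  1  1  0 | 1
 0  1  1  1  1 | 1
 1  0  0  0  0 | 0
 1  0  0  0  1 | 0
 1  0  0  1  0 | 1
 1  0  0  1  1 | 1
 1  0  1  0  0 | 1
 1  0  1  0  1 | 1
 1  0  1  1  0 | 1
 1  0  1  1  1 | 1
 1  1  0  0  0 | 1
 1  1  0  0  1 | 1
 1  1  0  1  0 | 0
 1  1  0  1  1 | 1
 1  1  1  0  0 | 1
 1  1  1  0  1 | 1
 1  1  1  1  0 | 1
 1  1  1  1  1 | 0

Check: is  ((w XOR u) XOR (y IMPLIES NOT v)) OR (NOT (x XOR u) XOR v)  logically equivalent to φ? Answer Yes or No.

Evaluate ((w XOR u) XOR (y IMPLIES NOT v)) OR (NOT (x XOR u) XOR v) on each row and compare to φ:
  u=0, v=0, w=0, x=0, y=0: formula gives 1, φ = 1 ✓
  u=0, v=0, w=0, x=0, y=1: formula gives 1, φ = 1 ✓
  u=0, v=0, w=0, x=1, y=0: formula gives 1, φ = 1 ✓
  u=0, v=0, w=0, x=1, y=1: formula gives 1, φ = 1 ✓
  …and likewise for the remaining 28 rows.
Every row agrees, so the formula is equivalent.

Yes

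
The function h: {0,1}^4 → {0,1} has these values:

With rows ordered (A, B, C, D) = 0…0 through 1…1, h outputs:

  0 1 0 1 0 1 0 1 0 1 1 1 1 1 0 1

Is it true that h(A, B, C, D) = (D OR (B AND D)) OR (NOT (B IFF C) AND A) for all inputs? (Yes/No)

Yes

Test each input against both h and the formula:
  A=0, B=0, C=0, D=0: formula gives 0, h = 0 ✓
  A=0, B=0, C=0, D=1: formula gives 1, h = 1 ✓
  A=0, B=0, C=1, D=0: formula gives 0, h = 0 ✓
  A=0, B=0, C=1, D=1: formula gives 1, h = 1 ✓
  …and likewise for the remaining 12 rows.
No disagreement on any input; they are logically equivalent.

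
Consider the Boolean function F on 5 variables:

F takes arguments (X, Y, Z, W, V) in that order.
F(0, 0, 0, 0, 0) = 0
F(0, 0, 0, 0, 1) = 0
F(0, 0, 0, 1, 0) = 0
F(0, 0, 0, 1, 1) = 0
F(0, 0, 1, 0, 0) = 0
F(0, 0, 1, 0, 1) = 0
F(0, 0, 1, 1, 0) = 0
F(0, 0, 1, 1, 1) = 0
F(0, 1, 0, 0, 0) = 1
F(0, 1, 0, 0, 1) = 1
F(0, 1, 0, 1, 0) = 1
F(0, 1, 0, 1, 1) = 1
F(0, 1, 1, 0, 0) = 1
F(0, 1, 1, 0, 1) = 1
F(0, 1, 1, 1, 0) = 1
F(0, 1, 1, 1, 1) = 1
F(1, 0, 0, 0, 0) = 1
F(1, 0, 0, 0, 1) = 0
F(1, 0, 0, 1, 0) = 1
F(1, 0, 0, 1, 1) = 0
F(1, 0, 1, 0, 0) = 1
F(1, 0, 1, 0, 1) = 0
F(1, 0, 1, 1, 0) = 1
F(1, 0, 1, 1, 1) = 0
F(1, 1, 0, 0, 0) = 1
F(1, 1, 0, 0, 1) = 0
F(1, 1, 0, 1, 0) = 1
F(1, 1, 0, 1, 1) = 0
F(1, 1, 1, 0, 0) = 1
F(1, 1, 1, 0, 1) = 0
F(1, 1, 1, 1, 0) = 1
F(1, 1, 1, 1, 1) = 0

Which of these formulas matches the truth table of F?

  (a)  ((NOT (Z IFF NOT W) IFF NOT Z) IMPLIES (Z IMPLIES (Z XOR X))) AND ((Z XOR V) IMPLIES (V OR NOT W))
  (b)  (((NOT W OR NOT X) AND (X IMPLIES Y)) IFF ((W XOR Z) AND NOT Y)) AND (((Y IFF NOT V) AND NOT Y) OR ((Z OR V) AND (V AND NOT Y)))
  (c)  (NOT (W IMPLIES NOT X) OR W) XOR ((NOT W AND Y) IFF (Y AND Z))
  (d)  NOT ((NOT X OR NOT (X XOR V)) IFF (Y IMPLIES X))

d

(a) disagrees with F on (0,0,0,0,0) (formula → 1, table → 0); rule it out.
(b) disagrees with F on (0,0,0,1,1) (formula → 1, table → 0); rule it out.
(c) disagrees with F on (0,0,0,0,0) (formula → 1, table → 0); rule it out.
(d) is the remaining candidate, and it agrees with F on all 32 inputs.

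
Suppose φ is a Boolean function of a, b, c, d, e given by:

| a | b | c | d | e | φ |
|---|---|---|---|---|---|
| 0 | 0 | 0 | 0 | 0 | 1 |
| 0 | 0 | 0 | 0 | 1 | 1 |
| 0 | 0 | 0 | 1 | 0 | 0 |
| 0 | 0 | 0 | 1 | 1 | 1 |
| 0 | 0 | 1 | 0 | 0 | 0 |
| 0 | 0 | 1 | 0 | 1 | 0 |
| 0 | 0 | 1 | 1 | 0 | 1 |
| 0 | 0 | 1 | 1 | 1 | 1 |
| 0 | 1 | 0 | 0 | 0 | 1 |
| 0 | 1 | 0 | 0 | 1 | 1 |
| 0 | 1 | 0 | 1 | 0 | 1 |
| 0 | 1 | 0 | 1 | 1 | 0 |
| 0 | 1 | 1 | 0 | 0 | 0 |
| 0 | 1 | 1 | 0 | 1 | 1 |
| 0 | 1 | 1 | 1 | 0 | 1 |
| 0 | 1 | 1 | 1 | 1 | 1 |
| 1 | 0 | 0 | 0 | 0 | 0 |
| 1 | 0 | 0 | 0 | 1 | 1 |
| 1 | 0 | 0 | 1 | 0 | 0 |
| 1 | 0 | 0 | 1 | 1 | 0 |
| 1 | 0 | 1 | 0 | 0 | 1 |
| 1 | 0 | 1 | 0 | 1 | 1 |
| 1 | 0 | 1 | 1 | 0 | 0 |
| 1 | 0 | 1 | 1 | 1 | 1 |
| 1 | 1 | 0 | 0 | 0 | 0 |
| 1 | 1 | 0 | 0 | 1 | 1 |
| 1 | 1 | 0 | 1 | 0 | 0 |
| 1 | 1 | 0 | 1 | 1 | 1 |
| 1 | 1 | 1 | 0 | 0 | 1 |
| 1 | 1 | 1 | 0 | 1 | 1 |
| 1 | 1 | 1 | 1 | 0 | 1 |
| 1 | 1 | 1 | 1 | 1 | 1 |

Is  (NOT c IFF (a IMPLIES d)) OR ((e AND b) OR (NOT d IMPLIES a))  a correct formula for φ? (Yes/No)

No

Test each input against both φ and the formula:
  a=0, b=0, c=0, d=0, e=0: formula gives 1, φ = 1 ✓
  a=0, b=0, c=0, d=0, e=1: formula gives 1, φ = 1 ✓
  a=0, b=0, c=0, d=1, e=0: formula gives 1, but φ = 0 ✗
Since they disagree at (0,0,0,1,0), the expression is not a correct formula for φ.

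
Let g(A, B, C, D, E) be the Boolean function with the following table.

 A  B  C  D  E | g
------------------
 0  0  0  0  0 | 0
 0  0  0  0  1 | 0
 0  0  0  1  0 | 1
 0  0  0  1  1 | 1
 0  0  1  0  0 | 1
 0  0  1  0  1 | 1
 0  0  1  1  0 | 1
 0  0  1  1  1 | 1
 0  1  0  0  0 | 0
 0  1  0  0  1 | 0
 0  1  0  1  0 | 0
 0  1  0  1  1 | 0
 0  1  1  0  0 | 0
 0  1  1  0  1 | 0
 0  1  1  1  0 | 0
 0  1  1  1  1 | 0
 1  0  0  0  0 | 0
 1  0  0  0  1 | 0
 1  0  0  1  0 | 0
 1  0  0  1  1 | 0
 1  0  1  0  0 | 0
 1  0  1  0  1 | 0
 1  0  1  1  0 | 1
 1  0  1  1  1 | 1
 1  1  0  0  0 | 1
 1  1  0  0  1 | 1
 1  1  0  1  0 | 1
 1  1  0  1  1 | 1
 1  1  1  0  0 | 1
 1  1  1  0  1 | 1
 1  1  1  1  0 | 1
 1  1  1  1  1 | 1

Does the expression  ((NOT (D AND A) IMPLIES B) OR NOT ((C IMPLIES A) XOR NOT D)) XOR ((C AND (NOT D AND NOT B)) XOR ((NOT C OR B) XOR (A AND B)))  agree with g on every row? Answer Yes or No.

Check the formula against g row by row:
  A=0, B=0, C=0, D=0, E=0: formula gives 0, g = 0 ✓
  A=0, B=0, C=0, D=0, E=1: formula gives 0, g = 0 ✓
  A=0, B=0, C=0, D=1, E=0: formula gives 1, g = 1 ✓
  A=0, B=0, C=0, D=1, E=1: formula gives 1, g = 1 ✓
  … (the remaining 28 rows also agree.)
Every row agrees, so the formula is equivalent.

Yes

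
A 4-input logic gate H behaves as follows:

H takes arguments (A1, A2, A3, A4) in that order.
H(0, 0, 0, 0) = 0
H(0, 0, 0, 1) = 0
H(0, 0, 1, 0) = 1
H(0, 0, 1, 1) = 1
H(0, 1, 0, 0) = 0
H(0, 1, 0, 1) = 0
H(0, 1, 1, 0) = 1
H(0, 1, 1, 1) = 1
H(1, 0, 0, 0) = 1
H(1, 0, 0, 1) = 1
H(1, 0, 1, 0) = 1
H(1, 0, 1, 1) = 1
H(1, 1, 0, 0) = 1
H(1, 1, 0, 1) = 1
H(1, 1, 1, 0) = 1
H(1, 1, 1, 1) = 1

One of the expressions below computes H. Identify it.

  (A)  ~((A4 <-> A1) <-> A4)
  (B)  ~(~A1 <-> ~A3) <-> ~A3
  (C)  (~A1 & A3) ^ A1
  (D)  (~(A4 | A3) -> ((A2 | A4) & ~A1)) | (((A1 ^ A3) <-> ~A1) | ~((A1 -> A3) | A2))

C

(A) disagrees with H on (0,0,0,0) (formula → 1, table → 0); rule it out.
(B) disagrees with H on (0,0,1,0) (formula → 0, table → 1); rule it out.
(D) disagrees with H on (0,0,0,1) (formula → 1, table → 0); rule it out.
Only (C) survives; checking it on all 16 rows confirms it matches H.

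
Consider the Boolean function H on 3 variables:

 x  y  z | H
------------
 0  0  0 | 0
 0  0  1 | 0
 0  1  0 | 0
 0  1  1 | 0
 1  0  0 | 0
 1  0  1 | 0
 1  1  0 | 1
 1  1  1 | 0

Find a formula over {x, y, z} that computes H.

H(x, y, z) = (x ∧ y) ∧ ¬z

Only row (1,1,0) gives 1. That row's minterm x·y·¬z is H directly.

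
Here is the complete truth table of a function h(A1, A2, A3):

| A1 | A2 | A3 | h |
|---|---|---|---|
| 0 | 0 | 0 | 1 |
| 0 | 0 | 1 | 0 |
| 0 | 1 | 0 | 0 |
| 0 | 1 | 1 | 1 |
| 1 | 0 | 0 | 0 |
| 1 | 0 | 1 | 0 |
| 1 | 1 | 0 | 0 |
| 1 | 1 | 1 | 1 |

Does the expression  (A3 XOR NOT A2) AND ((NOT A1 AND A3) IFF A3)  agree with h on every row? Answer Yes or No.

No

Test each input against both h and the formula:
  A1=0, A2=0, A3=0: formula gives 1, h = 1 ✓
  A1=0, A2=0, A3=1: formula gives 0, h = 0 ✓
  A1=0, A2=1, A3=0: formula gives 0, h = 0 ✓
  A1=0, A2=1, A3=1: formula gives 1, h = 1 ✓
  A1=1, A2=0, A3=0: formula gives 1, but h = 0 ✗
A single disagreement suffices: at (1,0,0) they differ, so the formula does not compute h.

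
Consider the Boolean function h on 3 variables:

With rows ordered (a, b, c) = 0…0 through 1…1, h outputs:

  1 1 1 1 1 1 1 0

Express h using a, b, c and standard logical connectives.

h is 0 on exactly one input, (1,1,1), whose minterm is a·b·c. So h is the negation of that single conjunction.

h(a, b, c) = ~((a & b) & c)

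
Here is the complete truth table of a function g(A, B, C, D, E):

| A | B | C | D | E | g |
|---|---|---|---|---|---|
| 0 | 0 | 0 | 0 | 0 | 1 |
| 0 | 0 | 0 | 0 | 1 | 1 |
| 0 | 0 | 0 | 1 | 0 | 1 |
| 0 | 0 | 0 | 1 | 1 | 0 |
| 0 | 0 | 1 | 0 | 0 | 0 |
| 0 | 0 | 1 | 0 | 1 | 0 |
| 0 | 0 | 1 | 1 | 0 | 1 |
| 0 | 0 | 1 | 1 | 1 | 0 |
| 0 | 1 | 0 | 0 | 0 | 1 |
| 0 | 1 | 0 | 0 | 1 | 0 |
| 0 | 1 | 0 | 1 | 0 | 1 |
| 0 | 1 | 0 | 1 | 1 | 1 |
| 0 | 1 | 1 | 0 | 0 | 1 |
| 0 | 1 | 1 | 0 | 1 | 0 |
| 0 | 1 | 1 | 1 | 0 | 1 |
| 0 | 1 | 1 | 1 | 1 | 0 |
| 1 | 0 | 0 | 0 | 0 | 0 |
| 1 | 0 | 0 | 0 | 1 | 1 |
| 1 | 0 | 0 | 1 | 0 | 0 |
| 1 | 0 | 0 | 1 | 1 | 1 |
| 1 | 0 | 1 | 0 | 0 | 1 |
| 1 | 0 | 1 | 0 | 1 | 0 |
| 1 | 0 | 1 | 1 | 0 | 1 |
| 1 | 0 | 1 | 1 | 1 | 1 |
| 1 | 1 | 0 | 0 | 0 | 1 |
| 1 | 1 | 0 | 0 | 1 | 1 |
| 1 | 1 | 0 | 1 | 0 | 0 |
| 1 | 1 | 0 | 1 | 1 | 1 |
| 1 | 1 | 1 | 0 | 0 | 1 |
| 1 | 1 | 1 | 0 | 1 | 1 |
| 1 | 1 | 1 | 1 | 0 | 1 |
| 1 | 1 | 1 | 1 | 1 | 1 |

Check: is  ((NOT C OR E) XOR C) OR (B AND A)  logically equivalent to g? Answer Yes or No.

Test each input against both g and the formula:
  A=0, B=0, C=0, D=0, E=0: formula gives 1, g = 1 ✓
  A=0, B=0, C=0, D=0, E=1: formula gives 1, g = 1 ✓
  A=0, B=0, C=0, D=1, E=0: formula gives 1, g = 1 ✓
  A=0, B=0, C=0, D=1, E=1: formula gives 1, but g = 0 ✗
Row (0,0,0,1,1) is a counterexample, so the formula is not equivalent to g.

No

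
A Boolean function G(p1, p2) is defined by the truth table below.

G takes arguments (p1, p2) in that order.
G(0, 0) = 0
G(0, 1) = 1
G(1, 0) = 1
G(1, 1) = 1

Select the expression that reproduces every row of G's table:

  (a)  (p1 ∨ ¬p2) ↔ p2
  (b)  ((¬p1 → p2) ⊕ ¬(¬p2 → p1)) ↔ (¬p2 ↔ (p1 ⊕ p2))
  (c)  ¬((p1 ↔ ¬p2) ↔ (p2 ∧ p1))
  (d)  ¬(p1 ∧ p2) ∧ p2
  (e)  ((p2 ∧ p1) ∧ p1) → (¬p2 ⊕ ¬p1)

c

(a) disagrees with G on (0,1) (formula → 0, table → 1); rule it out.
(b) disagrees with G on (0,1) (formula → 0, table → 1); rule it out.
(d) disagrees with G on (1,0) (formula → 0, table → 1); rule it out.
(e) disagrees with G on (0,0) (formula → 1, table → 0); rule it out.
That leaves (c). Evaluating it on every row reproduces the table of G exactly.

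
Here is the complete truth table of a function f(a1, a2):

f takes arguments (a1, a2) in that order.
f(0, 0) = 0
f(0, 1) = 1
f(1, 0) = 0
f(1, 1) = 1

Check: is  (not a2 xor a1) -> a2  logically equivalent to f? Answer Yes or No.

Evaluate (not a2 xor a1) -> a2 on each row and compare to f:
  a1=0, a2=0: formula gives 0, f = 0 ✓
  a1=0, a2=1: formula gives 1, f = 1 ✓
  a1=1, a2=0: formula gives 1, but f = 0 ✗
A single disagreement suffices: at (1,0) they differ, so the formula does not compute f.

No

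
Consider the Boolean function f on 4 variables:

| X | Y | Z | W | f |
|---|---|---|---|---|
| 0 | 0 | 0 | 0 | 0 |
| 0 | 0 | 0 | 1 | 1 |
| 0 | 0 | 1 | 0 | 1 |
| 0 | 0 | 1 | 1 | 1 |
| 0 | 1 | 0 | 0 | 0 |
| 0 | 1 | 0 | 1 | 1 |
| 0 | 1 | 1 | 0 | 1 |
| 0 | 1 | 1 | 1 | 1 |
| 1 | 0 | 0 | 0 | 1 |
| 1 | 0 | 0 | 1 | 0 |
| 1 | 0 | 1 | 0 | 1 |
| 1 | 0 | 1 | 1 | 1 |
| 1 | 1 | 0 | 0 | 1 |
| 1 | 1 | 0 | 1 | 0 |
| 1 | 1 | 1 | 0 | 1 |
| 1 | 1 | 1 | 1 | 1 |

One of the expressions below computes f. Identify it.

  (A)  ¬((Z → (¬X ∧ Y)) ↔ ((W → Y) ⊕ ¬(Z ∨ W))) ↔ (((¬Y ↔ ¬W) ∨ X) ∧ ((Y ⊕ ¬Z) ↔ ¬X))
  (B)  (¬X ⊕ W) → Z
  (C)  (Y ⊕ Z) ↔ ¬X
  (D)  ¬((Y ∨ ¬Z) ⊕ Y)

(A): at (0,0,0,0) it gives 1, but f = 0 — eliminated.
(C): at (0,0,0,1) it gives 0, but f = 1 — eliminated.
(D): at (0,0,0,1) it gives 0, but f = 1 — eliminated.
Only (B) survives; checking it on all 16 rows confirms it matches f.

B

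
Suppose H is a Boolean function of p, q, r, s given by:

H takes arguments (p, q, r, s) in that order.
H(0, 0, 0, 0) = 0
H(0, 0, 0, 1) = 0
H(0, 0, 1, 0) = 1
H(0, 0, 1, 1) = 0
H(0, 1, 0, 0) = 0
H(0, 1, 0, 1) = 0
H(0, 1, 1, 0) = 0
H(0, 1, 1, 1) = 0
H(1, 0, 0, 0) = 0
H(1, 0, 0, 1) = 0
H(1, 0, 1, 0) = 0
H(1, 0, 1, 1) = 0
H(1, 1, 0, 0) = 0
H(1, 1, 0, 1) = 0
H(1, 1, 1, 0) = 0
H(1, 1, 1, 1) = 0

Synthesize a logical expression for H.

H is 1 on exactly one input, (0,0,1,0), whose minterm is ¬p·¬q·r·¬s. So H is just that conjunction.

H(p, q, r, s) = ((p' · q') · r) · s'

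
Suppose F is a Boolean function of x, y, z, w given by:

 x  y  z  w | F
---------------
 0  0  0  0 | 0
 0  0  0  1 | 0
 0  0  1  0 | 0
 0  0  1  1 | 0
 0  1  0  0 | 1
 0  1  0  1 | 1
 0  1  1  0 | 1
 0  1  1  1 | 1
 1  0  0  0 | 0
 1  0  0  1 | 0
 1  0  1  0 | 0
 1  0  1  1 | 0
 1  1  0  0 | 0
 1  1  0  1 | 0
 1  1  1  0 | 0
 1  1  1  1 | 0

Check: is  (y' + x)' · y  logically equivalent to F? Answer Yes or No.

Evaluate (y' + x)' · y on each row and compare to F:
  x=0, y=0, z=0, w=0: formula gives 0, F = 0 ✓
  x=0, y=0, z=0, w=1: formula gives 0, F = 0 ✓
  x=0, y=0, z=1, w=0: formula gives 0, F = 0 ✓
  x=0, y=0, z=1, w=1: formula gives 0, F = 0 ✓
  … (the remaining 12 rows also agree.)
No disagreement on any input; they are logically equivalent.

Yes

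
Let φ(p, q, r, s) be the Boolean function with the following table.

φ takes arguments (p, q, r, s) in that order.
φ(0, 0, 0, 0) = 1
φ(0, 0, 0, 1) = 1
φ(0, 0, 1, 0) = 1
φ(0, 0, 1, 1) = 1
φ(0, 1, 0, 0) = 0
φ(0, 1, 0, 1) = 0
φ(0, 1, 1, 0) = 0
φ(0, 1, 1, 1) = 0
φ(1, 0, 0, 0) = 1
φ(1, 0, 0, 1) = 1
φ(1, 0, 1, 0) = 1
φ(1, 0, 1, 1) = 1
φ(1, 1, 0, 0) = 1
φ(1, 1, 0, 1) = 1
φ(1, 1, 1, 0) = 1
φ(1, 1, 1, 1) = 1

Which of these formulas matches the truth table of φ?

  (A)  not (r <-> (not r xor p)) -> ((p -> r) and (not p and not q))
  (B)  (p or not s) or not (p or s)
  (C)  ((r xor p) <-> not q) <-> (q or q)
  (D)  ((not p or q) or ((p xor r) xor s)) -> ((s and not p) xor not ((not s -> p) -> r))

(B): at (0,0,0,1) it gives 0, but φ = 1 — eliminated.
(C): at (0,0,1,0) it gives 0, but φ = 1 — eliminated.
(D): at (0,0,0,0) it gives 0, but φ = 1 — eliminated.
Only (A) survives; checking it on all 16 rows confirms it matches φ.

A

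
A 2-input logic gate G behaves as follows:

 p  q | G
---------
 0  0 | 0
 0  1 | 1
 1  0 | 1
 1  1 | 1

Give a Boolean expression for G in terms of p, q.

G(p, q) = p + q

The output is 1 whenever at least one input is 1 — the OR of all inputs.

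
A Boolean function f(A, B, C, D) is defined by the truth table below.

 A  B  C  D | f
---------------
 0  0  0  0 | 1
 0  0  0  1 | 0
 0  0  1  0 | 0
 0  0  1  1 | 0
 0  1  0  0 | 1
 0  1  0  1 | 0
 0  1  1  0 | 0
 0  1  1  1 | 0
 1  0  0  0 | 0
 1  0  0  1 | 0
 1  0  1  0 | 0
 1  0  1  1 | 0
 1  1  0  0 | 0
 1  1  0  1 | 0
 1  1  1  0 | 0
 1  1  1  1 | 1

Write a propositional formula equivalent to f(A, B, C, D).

f(A, B, C, D) = ((((not A and not B) and not C) and not D) or (((not A and B) and not C) and not D)) or (((A and B) and C) and D)

f=1 on 3 inputs: (0,0,0,0), (0,1,0,0), (1,1,1,1). Reading each as a conjunction of literals (¬A·¬B·¬C·¬D, ¬A·B·¬C·¬D, A·B·C·D) and taking the OR gives the canonical DNF.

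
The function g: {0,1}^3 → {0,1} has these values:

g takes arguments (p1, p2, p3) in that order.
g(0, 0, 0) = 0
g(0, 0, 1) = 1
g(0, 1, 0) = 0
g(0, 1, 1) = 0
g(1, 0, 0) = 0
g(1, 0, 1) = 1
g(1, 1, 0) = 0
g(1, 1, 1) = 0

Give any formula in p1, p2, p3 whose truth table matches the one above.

Collect the rows where g=1 — (0,0,1), (1,0,1) — and write one minterm per row: ¬p1·¬p2·p3, p1·¬p2·p3. Their union (logical OR) reproduces the table exactly.

g(p1, p2, p3) = ((~p1 & ~p2) & p3) | ((p1 & ~p2) & p3)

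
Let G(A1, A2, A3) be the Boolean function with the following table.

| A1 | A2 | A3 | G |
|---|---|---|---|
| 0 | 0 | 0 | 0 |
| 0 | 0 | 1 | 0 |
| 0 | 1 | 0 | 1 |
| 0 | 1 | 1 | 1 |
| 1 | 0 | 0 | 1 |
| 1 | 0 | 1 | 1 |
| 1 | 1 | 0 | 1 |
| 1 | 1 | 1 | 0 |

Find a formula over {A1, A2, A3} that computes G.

There are just 3 zero rows: (0,0,0), (0,0,1), (1,1,1). Their minterms are ¬A1·¬A2·¬A3, ¬A1·¬A2·A3, A1·A2·A3; the OR of those covers precisely the 0-outputs, and negating it yields G.

G(A1, A2, A3) = NOT ((((NOT A1 AND NOT A2) AND NOT A3) OR ((NOT A1 AND NOT A2) AND A3)) OR ((A1 AND A2) AND A3))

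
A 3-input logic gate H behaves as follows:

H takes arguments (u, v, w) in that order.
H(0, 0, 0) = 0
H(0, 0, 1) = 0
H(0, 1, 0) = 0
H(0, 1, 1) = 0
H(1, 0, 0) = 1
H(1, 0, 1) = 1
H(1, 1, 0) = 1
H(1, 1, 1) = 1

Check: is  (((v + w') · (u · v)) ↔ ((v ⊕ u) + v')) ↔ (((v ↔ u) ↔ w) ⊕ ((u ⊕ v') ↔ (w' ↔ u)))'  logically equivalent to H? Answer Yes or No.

Evaluate (((v + w') · (u · v)) ↔ ((v ⊕ u) + v')) ↔ (((v ↔ u) ↔ w) ⊕ ((u ⊕ v') ↔ (w' ↔ u)))' on each row and compare to H:
  u=0, v=0, w=0: formula gives 0, H = 0 ✓
  u=0, v=0, w=1: formula gives 0, H = 0 ✓
  u=0, v=1, w=0: formula gives 0, H = 0 ✓
  u=0, v=1, w=1: formula gives 0, H = 0 ✓
  u=1, v=0, w=0: formula gives 1, H = 1 ✓
  …and likewise for the remaining 3 rows.
No disagreement on any input; they are logically equivalent.

Yes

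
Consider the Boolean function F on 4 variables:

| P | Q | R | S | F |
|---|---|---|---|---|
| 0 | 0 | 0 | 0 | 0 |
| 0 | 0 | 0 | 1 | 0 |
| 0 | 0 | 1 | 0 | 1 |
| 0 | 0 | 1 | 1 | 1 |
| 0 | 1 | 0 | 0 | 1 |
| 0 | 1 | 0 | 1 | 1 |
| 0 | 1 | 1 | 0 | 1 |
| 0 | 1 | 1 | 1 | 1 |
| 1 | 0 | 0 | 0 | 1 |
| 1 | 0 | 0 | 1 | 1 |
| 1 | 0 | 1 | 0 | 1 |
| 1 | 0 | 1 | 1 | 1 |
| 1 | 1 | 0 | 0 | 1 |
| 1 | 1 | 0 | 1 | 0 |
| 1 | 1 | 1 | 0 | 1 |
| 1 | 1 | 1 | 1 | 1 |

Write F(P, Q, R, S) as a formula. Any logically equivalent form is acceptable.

F(P, Q, R, S) = (((((P' · Q') · R') · S') + (((P' · Q') · R') · S)) + (((P · Q) · R') · S))'

F is 0 on only 3 rows — (0,0,0,0), (0,0,0,1), (1,1,0,1). Writing each as a minterm (¬P·¬Q·¬R·¬S, ¬P·¬Q·¬R·S, P·Q·¬R·S) and OR-ing them characterizes exactly where F=0, so F is the negation of that disjunction.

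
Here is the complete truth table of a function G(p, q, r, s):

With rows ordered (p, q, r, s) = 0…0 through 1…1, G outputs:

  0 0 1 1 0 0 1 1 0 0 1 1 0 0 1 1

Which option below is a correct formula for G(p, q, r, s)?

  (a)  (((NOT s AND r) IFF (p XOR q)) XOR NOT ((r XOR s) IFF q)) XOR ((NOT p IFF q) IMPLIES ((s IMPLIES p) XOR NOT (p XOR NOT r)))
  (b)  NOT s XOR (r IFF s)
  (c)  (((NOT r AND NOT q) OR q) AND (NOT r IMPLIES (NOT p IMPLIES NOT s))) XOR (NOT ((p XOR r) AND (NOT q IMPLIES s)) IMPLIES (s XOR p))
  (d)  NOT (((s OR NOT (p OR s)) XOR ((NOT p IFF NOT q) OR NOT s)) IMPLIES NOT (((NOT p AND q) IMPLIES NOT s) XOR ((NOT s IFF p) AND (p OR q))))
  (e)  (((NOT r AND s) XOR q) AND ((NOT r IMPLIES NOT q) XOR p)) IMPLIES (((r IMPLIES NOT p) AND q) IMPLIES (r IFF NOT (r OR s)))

b

(a) fails at (0,0,0,1): the formula yields 1, G is 0.
(c) fails at (0,0,0,0): the formula yields 1, G is 0.
(d) fails at (0,0,1,0): the formula yields 0, G is 1.
(e) fails at (0,0,0,0): the formula yields 1, G is 0.
Only (b) survives; checking it on all 16 rows confirms it matches G.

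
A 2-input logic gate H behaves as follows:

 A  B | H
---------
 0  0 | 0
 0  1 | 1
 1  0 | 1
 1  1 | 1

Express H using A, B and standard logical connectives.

The output is 1 whenever at least one input is 1 — the OR of all inputs.

H(A, B) = A | B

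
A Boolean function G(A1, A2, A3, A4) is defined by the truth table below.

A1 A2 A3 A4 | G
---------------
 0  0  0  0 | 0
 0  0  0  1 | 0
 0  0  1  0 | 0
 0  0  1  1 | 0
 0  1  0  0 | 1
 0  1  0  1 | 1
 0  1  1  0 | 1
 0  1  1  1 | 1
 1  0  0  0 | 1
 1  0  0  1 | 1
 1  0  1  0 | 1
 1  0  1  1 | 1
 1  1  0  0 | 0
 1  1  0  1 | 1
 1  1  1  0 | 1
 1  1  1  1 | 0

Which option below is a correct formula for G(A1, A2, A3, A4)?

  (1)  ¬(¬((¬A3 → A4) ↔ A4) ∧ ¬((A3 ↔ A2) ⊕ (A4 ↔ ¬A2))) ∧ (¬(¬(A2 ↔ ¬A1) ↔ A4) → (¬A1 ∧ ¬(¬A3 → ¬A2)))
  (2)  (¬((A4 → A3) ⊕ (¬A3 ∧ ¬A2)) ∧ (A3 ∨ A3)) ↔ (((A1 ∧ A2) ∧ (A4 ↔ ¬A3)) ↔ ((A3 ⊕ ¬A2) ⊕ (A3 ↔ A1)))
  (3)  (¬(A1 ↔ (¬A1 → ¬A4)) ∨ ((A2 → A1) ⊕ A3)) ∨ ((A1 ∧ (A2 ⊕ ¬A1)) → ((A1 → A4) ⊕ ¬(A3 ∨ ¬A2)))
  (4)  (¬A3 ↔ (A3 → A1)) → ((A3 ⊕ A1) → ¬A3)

(1) fails at (0,0,0,1): the formula yields 1, G is 0.
(3) fails at (0,0,0,0): the formula yields 1, G is 0.
(4) fails at (0,0,0,0): the formula yields 1, G is 0.
Only (2) survives; checking it on all 16 rows confirms it matches G.

2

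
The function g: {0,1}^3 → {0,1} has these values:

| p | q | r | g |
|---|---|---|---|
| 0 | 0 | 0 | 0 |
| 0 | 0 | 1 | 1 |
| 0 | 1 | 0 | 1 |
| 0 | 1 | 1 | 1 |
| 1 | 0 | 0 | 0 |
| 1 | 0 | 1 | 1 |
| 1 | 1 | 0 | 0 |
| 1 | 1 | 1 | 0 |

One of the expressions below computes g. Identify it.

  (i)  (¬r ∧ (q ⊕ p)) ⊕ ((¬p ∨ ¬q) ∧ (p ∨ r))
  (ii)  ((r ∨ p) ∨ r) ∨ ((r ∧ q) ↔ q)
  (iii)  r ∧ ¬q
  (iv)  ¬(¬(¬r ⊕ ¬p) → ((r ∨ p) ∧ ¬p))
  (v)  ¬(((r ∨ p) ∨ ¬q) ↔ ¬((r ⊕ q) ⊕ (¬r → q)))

i

(ii): at (0,0,0) it gives 1, but g = 0 — eliminated.
(iii): at (0,1,0) it gives 0, but g = 1 — eliminated.
(iv): at (0,0,0) it gives 1, but g = 0 — eliminated.
(v): at (0,0,1) it gives 0, but g = 1 — eliminated.
Only (i) survives; checking it on all 8 rows confirms it matches g.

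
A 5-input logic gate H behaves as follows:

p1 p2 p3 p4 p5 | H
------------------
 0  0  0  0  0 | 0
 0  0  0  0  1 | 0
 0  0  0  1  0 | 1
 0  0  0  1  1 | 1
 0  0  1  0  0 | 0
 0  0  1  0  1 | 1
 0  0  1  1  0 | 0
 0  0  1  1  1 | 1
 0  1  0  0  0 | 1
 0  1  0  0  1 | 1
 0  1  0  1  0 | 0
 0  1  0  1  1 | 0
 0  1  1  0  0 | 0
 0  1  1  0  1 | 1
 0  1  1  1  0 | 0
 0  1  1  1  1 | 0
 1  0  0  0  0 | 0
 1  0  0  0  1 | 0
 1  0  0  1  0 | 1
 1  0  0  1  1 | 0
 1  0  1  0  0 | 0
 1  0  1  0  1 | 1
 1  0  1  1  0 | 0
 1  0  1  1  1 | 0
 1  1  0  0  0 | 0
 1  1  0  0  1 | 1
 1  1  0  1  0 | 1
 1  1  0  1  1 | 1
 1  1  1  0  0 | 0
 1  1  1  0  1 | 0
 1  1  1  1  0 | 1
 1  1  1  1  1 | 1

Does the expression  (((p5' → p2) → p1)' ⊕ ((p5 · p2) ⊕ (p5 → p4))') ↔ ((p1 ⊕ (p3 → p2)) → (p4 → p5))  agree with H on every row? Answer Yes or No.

No

Check the formula against H row by row:
  p1=0, p2=0, p3=0, p4=0, p5=0: formula gives 0, H = 0 ✓
  p1=0, p2=0, p3=0, p4=0, p5=1: formula gives 0, H = 0 ✓
  p1=0, p2=0, p3=0, p4=1, p5=0: formula gives 1, H = 1 ✓
  p1=0, p2=0, p3=0, p4=1, p5=1: formula gives 1, H = 1 ✓
  …
  p1=0, p2=0, p3=1, p4=0, p5=1: formula gives 0, but H = 1 ✗
Row (0,0,1,0,1) is a counterexample, so the formula is not equivalent to H.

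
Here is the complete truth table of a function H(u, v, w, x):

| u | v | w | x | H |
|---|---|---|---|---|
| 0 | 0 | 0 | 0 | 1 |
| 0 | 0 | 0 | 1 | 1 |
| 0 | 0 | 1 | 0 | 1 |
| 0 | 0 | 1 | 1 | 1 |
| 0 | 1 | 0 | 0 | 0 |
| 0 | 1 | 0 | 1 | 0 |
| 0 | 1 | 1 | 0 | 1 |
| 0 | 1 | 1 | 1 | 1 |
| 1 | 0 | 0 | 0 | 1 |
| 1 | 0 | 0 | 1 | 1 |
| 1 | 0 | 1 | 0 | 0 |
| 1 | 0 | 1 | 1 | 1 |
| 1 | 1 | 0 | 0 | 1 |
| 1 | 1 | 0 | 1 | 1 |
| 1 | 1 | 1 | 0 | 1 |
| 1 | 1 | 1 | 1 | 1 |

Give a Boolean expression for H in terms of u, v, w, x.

H(u, v, w, x) = NOT (((((NOT u AND v) AND NOT w) AND NOT x) OR (((NOT u AND v) AND NOT w) AND x)) OR (((u AND NOT v) AND w) AND NOT x))

There are just 3 zero rows: (0,1,0,0), (0,1,0,1), (1,0,1,0). Their minterms are ¬u·v·¬w·¬x, ¬u·v·¬w·x, u·¬v·w·¬x; the OR of those covers precisely the 0-outputs, and negating it yields H.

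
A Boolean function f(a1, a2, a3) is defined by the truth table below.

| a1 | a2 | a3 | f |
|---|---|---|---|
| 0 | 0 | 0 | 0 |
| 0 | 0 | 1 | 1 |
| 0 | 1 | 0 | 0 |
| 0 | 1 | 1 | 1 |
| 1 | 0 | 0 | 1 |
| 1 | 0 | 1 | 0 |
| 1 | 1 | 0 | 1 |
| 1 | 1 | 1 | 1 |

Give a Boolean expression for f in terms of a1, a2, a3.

f(a1, a2, a3) = NOT ((((NOT a1 AND NOT a2) AND NOT a3) OR ((NOT a1 AND a2) AND NOT a3)) OR ((a1 AND NOT a2) AND a3))

There are just 3 zero rows: (0,0,0), (0,1,0), (1,0,1). Their minterms are ¬a1·¬a2·¬a3, ¬a1·a2·¬a3, a1·¬a2·a3; the OR of those covers precisely the 0-outputs, and negating it yields f.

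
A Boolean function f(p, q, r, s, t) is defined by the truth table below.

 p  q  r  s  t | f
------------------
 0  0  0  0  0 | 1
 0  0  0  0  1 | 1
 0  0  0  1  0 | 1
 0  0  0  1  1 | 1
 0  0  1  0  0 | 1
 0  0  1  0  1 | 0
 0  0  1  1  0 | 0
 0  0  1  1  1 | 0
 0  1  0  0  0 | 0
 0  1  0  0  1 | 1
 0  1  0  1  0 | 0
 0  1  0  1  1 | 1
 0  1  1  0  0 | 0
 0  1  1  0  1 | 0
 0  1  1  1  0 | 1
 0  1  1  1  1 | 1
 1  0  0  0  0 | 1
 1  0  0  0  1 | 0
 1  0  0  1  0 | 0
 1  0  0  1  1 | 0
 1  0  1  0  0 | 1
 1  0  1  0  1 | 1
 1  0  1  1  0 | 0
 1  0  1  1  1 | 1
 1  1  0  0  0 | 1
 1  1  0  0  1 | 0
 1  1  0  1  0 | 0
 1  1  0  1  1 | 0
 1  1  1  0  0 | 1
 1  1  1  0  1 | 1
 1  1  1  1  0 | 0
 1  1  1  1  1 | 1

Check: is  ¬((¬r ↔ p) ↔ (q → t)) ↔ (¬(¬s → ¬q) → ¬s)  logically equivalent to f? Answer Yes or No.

No

Evaluate ¬((¬r ↔ p) ↔ (q → t)) ↔ (¬(¬s → ¬q) → ¬s) on each row and compare to f:
  p=0, q=0, r=0, s=0, t=0: formula gives 1, f = 1 ✓
  p=0, q=0, r=0, s=0, t=1: formula gives 1, f = 1 ✓
  p=0, q=0, r=0, s=1, t=0: formula gives 1, f = 1 ✓
  p=0, q=0, r=0, s=1, t=1: formula gives 1, f = 1 ✓
  p=0, q=0, r=1, s=0, t=0: formula gives 0, but f = 1 ✗
A single disagreement suffices: at (0,0,1,0,0) they differ, so the formula does not compute f.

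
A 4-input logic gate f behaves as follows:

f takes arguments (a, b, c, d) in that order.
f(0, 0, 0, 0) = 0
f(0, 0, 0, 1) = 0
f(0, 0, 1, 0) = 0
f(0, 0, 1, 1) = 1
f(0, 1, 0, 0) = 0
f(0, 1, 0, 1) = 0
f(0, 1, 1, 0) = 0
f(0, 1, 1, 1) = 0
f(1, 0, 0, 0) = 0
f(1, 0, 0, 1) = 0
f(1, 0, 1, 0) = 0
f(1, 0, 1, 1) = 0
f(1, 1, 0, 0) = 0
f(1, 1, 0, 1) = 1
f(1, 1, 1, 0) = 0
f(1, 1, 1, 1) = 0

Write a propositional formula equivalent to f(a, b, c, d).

The 1-rows are (0,0,1,1), (1,1,0,1). Each contributes one minterm — ¬a·¬b·c·d; a·b·¬c·d — and their disjunction is a sum-of-products form of f.

f(a, b, c, d) = (((not a and not b) and c) and d) or (((a and b) and not c) and d)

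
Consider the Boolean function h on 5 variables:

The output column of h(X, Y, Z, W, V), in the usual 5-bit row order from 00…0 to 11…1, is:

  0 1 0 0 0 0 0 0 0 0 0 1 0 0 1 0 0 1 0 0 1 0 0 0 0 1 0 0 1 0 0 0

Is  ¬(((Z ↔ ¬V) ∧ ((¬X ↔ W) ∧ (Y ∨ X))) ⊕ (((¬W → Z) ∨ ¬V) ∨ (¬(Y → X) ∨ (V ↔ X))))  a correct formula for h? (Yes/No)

Check the formula against h row by row:
  X=0, Y=0, Z=0, W=0, V=0: formula gives 0, h = 0 ✓
  X=0, Y=0, Z=0, W=0, V=1: formula gives 1, h = 1 ✓
  X=0, Y=0, Z=0, W=1, V=0: formula gives 0, h = 0 ✓
  X=0, Y=0, Z=0, W=1, V=1: formula gives 0, h = 0 ✓
  …and likewise for the remaining 28 rows.
All 32 rows match — the expression computes h exactly.

Yes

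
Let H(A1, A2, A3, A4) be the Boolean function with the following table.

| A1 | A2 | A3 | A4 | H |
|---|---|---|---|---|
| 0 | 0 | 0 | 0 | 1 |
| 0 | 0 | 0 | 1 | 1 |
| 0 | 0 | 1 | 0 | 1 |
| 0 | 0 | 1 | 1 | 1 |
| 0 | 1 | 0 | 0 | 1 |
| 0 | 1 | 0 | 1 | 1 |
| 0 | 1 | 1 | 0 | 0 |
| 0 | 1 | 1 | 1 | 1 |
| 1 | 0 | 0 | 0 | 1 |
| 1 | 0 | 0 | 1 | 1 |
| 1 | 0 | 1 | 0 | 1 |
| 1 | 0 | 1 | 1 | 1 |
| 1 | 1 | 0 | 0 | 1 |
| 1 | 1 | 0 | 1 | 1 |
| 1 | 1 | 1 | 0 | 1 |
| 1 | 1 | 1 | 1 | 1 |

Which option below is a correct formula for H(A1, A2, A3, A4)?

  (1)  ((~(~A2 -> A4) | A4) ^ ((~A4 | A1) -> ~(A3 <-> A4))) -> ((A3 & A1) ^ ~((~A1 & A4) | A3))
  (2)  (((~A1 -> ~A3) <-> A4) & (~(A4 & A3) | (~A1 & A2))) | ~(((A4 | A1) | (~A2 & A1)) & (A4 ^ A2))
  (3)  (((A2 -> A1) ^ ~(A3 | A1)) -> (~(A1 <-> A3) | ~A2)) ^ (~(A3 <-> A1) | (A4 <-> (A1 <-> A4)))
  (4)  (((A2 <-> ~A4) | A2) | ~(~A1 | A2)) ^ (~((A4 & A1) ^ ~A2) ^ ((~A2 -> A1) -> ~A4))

1

(2) disagrees with H on (0,0,1,1) (formula → 0, table → 1); rule it out.
(3) disagrees with H on (0,0,1,0) (formula → 0, table → 1); rule it out.
(4) disagrees with H on (0,0,0,1) (formula → 0, table → 1); rule it out.
That leaves (1). Evaluating it on every row reproduces the table of H exactly.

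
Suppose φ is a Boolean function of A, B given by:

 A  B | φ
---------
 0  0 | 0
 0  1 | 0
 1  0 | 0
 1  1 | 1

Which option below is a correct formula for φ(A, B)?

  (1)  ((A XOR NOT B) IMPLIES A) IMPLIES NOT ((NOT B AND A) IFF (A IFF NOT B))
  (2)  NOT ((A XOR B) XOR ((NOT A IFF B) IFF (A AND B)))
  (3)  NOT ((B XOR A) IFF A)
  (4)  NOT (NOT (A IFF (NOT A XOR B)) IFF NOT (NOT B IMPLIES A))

(1) disagrees with φ on (0,0) (formula → 1, table → 0); rule it out.
(3) disagrees with φ on (0,1) (formula → 1, table → 0); rule it out.
(4) disagrees with φ on (1,0) (formula → 1, table → 0); rule it out.
(2) is the remaining candidate, and it agrees with φ on all 4 inputs.

2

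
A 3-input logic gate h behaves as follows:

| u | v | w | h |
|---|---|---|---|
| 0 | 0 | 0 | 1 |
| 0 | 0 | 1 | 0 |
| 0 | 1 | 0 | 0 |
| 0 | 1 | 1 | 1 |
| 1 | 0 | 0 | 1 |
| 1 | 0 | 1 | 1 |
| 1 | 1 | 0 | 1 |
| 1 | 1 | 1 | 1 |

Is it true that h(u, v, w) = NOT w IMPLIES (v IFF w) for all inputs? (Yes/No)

Evaluate NOT w IMPLIES (v IFF w) on each row and compare to h:
  u=0, v=0, w=0: formula gives 1, h = 1 ✓
  u=0, v=0, w=1: formula gives 1, but h = 0 ✗
A single disagreement suffices: at (0,0,1) they differ, so the formula does not compute h.

No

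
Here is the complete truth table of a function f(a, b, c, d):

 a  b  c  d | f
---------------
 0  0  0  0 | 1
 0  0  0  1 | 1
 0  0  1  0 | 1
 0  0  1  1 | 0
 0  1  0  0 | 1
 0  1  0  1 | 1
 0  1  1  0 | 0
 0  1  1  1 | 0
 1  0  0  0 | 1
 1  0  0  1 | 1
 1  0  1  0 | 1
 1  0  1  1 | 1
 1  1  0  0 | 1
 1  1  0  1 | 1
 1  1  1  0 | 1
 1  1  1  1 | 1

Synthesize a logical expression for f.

f(a, b, c, d) = not (((((not a and not b) and c) and d) or (((not a and b) and c) and not d)) or (((not a and b) and c) and d))

f is 0 on only 3 rows — (0,0,1,1), (0,1,1,0), (0,1,1,1). Writing each as a minterm (¬a·¬b·c·d, ¬a·b·c·¬d, ¬a·b·c·d) and OR-ing them characterizes exactly where f=0, so f is the negation of that disjunction.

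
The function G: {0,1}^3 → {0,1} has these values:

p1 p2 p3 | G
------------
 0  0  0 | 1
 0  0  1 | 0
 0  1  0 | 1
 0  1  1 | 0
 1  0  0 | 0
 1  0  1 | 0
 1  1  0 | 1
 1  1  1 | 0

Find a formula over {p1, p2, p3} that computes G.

Collect the rows where G=1 — (0,0,0), (0,1,0), (1,1,0) — and write one minterm per row: ¬p1·¬p2·¬p3, ¬p1·p2·¬p3, p1·p2·¬p3. Their union (logical OR) reproduces the table exactly.

G(p1, p2, p3) = (((¬p1 ∧ ¬p2) ∧ ¬p3) ∨ ((¬p1 ∧ p2) ∧ ¬p3)) ∨ ((p1 ∧ p2) ∧ ¬p3)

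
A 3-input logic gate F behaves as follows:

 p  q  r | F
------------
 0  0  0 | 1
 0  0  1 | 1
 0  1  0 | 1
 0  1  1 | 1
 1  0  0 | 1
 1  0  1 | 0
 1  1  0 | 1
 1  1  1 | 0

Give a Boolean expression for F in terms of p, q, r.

F is 0 on only 2 rows — (1,0,1), (1,1,1). Writing each as a minterm (p·¬q·r, p·q·r) and OR-ing them characterizes exactly where F=0, so F is the negation of that disjunction.

F(p, q, r) = not (((p and not q) and r) or ((p and q) and r))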